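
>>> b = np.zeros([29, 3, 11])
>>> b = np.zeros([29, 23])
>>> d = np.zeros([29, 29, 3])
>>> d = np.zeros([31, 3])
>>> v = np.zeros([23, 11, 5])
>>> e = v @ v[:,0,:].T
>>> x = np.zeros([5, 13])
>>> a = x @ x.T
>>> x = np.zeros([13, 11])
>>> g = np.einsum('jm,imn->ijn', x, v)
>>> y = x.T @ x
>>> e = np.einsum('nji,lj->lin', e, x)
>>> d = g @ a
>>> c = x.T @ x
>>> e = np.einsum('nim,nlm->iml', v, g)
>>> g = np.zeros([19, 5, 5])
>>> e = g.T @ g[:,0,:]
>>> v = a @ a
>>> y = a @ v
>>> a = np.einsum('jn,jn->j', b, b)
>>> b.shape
(29, 23)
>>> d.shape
(23, 13, 5)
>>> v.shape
(5, 5)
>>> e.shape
(5, 5, 5)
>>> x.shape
(13, 11)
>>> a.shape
(29,)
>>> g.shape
(19, 5, 5)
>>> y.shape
(5, 5)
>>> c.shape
(11, 11)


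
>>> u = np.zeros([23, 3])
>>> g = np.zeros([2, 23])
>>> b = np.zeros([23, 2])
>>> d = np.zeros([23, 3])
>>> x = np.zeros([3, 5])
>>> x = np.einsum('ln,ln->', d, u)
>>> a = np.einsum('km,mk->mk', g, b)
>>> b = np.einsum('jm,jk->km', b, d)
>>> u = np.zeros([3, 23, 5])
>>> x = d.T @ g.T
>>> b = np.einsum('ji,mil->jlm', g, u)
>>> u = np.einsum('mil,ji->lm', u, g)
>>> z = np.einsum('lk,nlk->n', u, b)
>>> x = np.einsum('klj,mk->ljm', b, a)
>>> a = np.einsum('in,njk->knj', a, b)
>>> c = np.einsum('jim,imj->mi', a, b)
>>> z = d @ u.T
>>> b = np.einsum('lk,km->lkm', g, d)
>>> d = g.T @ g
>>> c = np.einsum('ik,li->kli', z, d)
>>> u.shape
(5, 3)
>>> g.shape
(2, 23)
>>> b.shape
(2, 23, 3)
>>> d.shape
(23, 23)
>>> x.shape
(5, 3, 23)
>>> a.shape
(3, 2, 5)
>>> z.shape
(23, 5)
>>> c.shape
(5, 23, 23)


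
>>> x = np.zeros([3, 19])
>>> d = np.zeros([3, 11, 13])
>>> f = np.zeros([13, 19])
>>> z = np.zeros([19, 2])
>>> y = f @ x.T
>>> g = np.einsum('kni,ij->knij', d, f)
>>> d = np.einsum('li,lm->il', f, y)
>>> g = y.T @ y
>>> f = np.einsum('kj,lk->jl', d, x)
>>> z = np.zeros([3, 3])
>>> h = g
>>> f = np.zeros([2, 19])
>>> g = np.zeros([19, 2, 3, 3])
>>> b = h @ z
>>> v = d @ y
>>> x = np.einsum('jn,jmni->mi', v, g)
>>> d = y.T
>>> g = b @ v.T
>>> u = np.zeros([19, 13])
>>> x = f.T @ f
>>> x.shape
(19, 19)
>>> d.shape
(3, 13)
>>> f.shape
(2, 19)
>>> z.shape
(3, 3)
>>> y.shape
(13, 3)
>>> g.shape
(3, 19)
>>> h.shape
(3, 3)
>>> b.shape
(3, 3)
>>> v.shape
(19, 3)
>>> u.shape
(19, 13)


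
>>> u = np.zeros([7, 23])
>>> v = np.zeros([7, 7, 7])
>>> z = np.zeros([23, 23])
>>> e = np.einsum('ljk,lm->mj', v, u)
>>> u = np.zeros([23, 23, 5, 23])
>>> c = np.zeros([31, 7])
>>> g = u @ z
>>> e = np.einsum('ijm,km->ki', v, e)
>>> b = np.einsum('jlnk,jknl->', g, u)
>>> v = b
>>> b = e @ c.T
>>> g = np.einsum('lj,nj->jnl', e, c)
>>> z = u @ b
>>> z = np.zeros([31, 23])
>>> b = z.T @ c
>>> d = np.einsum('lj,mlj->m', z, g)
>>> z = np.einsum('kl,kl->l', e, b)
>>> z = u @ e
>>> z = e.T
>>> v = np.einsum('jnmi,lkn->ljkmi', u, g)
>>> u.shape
(23, 23, 5, 23)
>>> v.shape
(7, 23, 31, 5, 23)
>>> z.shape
(7, 23)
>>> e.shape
(23, 7)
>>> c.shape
(31, 7)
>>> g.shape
(7, 31, 23)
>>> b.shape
(23, 7)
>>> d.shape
(7,)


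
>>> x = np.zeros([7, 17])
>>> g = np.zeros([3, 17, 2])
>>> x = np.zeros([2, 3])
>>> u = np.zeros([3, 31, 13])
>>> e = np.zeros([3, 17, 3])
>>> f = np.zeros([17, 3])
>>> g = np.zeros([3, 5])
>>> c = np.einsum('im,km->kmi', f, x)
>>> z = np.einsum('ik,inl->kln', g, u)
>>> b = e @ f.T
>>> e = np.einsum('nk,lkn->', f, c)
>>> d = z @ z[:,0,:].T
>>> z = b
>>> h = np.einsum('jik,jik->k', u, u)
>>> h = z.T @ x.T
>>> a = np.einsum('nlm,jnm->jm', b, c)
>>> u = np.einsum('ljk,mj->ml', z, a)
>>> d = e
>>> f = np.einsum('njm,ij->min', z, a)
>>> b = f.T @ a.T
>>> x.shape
(2, 3)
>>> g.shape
(3, 5)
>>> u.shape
(2, 3)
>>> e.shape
()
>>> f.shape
(17, 2, 3)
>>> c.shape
(2, 3, 17)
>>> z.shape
(3, 17, 17)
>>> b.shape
(3, 2, 2)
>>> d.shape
()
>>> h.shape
(17, 17, 2)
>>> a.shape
(2, 17)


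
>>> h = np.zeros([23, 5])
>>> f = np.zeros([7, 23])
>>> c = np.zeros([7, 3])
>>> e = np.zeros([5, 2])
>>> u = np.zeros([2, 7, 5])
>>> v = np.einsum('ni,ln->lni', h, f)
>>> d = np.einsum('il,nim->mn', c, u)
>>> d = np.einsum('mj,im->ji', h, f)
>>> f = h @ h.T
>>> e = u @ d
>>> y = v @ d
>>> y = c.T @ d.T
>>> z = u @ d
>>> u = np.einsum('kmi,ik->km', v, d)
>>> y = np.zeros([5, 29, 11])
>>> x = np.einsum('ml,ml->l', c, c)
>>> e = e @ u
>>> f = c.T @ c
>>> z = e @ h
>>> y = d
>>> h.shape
(23, 5)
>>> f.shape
(3, 3)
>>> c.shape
(7, 3)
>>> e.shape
(2, 7, 23)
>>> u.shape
(7, 23)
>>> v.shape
(7, 23, 5)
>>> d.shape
(5, 7)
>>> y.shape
(5, 7)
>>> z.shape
(2, 7, 5)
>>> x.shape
(3,)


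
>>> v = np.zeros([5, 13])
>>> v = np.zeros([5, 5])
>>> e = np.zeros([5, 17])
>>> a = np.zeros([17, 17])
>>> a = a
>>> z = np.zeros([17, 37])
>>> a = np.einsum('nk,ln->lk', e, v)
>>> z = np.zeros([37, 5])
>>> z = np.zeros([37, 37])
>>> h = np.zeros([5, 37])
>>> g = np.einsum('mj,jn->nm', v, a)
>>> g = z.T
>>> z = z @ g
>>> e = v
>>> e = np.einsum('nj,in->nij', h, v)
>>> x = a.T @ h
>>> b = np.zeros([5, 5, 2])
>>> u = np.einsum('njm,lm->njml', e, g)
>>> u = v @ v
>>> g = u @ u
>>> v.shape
(5, 5)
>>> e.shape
(5, 5, 37)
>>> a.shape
(5, 17)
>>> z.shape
(37, 37)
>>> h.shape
(5, 37)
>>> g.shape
(5, 5)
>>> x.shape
(17, 37)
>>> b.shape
(5, 5, 2)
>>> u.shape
(5, 5)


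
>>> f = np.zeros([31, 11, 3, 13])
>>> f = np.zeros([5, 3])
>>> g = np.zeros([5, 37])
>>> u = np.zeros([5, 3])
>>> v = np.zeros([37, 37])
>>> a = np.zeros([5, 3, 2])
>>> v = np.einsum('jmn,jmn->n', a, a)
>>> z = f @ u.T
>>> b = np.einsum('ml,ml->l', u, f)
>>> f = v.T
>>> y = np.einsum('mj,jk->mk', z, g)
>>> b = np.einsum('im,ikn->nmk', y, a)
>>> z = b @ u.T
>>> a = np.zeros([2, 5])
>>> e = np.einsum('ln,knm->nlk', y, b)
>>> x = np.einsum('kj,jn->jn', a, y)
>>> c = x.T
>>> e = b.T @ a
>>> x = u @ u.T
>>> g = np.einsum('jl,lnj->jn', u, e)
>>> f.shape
(2,)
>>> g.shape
(5, 37)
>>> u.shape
(5, 3)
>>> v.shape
(2,)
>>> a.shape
(2, 5)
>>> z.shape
(2, 37, 5)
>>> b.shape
(2, 37, 3)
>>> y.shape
(5, 37)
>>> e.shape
(3, 37, 5)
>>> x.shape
(5, 5)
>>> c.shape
(37, 5)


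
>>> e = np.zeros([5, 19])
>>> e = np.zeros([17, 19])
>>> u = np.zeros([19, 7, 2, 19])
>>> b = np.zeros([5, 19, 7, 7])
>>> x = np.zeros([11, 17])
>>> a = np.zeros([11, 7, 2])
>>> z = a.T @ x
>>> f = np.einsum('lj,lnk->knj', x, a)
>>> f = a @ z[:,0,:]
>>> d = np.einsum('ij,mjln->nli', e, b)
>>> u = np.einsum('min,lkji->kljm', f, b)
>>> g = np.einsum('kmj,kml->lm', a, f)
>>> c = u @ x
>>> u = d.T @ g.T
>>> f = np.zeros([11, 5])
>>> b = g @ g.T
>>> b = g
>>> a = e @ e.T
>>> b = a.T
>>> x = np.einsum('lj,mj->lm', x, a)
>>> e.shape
(17, 19)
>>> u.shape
(17, 7, 17)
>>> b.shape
(17, 17)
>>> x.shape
(11, 17)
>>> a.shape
(17, 17)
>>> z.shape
(2, 7, 17)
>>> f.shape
(11, 5)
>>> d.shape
(7, 7, 17)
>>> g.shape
(17, 7)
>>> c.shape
(19, 5, 7, 17)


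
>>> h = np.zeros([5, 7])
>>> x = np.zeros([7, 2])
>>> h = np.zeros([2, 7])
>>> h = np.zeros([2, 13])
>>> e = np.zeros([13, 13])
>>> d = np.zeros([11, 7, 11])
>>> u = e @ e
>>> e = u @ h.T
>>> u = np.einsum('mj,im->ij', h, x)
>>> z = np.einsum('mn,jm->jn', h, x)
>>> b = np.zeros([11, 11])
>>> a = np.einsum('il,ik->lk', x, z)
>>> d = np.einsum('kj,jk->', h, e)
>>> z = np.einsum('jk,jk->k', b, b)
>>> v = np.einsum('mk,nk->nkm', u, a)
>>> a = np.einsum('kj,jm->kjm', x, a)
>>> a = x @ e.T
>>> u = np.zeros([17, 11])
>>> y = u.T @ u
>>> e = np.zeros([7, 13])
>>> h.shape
(2, 13)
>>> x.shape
(7, 2)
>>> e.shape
(7, 13)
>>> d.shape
()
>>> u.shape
(17, 11)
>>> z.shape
(11,)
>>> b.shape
(11, 11)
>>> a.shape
(7, 13)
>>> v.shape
(2, 13, 7)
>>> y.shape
(11, 11)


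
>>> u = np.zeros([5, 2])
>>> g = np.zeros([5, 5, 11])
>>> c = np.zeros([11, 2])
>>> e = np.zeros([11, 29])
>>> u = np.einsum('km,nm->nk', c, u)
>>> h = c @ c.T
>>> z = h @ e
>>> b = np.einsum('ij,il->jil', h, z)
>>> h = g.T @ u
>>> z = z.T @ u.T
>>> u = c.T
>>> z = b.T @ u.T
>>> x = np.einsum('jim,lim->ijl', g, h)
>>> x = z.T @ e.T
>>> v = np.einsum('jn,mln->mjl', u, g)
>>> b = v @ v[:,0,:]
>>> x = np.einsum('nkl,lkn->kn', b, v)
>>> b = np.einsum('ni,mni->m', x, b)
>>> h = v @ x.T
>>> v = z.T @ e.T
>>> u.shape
(2, 11)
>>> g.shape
(5, 5, 11)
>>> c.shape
(11, 2)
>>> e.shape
(11, 29)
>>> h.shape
(5, 2, 2)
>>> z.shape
(29, 11, 2)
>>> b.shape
(5,)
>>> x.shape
(2, 5)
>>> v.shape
(2, 11, 11)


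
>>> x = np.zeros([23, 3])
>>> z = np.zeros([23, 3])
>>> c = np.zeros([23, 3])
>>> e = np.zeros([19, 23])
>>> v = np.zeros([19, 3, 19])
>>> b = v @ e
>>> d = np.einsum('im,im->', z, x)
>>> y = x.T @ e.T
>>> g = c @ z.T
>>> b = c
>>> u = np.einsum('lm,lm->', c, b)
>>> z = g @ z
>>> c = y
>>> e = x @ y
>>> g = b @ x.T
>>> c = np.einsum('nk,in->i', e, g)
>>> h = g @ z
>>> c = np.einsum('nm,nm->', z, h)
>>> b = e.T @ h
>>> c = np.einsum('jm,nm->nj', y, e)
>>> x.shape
(23, 3)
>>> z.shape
(23, 3)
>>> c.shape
(23, 3)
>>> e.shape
(23, 19)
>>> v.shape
(19, 3, 19)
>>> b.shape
(19, 3)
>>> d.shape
()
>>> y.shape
(3, 19)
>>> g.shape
(23, 23)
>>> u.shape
()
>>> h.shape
(23, 3)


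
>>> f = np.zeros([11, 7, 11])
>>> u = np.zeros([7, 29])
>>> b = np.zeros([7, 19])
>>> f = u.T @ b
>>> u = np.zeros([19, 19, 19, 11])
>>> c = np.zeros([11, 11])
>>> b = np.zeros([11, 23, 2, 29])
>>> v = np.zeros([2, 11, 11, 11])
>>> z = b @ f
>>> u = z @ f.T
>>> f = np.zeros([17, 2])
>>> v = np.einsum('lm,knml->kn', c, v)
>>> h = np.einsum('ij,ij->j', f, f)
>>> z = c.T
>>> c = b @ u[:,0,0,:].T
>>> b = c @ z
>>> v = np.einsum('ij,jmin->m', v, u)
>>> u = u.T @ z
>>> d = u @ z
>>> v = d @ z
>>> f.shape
(17, 2)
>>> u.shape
(29, 2, 23, 11)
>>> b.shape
(11, 23, 2, 11)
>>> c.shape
(11, 23, 2, 11)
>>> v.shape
(29, 2, 23, 11)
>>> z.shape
(11, 11)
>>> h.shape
(2,)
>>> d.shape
(29, 2, 23, 11)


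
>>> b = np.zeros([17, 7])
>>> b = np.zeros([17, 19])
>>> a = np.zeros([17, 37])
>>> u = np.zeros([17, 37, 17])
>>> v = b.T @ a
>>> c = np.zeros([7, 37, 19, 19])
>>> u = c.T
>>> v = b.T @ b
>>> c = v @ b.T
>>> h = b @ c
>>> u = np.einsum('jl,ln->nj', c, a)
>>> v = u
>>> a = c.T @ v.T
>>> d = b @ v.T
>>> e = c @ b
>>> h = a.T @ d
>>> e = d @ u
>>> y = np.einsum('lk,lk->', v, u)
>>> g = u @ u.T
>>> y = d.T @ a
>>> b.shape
(17, 19)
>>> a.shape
(17, 37)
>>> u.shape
(37, 19)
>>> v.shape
(37, 19)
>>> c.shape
(19, 17)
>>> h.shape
(37, 37)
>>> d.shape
(17, 37)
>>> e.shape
(17, 19)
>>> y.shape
(37, 37)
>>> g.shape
(37, 37)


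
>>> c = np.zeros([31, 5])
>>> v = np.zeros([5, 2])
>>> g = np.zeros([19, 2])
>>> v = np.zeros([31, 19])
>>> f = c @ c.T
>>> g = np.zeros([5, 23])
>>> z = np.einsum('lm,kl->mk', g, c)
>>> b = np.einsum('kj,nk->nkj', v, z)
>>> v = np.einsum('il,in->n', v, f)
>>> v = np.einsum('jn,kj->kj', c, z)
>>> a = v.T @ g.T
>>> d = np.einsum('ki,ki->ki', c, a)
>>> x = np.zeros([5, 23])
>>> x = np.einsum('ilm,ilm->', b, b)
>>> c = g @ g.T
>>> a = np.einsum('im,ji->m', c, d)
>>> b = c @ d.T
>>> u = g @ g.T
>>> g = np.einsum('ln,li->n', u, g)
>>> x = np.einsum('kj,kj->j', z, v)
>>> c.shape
(5, 5)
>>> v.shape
(23, 31)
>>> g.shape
(5,)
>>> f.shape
(31, 31)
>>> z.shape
(23, 31)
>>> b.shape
(5, 31)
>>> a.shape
(5,)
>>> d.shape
(31, 5)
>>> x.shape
(31,)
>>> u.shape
(5, 5)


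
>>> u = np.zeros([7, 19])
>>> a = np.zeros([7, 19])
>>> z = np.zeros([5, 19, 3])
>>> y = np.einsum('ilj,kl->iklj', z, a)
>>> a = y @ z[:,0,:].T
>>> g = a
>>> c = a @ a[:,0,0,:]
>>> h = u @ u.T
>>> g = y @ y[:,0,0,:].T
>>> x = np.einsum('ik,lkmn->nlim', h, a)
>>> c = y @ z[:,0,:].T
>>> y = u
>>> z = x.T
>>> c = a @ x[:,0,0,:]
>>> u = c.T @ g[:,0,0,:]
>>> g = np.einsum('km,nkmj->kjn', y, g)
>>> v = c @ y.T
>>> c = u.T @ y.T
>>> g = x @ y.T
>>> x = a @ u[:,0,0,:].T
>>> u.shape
(19, 19, 7, 5)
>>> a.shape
(5, 7, 19, 5)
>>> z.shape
(19, 7, 5, 5)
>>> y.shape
(7, 19)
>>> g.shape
(5, 5, 7, 7)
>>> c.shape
(5, 7, 19, 7)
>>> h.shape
(7, 7)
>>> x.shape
(5, 7, 19, 19)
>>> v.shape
(5, 7, 19, 7)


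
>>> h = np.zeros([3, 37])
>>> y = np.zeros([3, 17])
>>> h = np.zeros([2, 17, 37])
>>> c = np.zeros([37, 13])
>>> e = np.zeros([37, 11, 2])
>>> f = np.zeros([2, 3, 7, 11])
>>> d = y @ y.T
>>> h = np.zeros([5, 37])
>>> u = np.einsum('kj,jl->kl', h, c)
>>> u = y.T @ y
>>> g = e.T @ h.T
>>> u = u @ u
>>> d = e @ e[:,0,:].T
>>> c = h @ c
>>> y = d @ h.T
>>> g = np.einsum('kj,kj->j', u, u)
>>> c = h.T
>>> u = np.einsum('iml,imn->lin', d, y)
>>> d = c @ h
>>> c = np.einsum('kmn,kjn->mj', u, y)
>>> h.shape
(5, 37)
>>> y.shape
(37, 11, 5)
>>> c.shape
(37, 11)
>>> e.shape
(37, 11, 2)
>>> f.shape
(2, 3, 7, 11)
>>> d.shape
(37, 37)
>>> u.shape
(37, 37, 5)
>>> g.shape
(17,)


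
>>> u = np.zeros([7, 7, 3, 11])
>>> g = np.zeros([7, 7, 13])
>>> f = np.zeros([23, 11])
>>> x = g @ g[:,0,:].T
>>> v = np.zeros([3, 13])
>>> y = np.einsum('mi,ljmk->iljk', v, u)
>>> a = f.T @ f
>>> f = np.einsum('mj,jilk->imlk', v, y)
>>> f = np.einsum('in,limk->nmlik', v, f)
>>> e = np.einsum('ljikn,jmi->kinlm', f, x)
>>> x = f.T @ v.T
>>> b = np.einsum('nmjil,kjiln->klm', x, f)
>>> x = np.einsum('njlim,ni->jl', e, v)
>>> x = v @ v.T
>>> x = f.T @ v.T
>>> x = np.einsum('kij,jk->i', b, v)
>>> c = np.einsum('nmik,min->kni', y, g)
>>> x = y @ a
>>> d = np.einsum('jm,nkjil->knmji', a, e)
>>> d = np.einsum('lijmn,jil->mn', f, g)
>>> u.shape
(7, 7, 3, 11)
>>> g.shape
(7, 7, 13)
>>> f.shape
(13, 7, 7, 3, 11)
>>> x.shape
(13, 7, 7, 11)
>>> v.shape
(3, 13)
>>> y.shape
(13, 7, 7, 11)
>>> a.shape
(11, 11)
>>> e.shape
(3, 7, 11, 13, 7)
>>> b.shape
(13, 3, 3)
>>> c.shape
(11, 13, 7)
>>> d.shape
(3, 11)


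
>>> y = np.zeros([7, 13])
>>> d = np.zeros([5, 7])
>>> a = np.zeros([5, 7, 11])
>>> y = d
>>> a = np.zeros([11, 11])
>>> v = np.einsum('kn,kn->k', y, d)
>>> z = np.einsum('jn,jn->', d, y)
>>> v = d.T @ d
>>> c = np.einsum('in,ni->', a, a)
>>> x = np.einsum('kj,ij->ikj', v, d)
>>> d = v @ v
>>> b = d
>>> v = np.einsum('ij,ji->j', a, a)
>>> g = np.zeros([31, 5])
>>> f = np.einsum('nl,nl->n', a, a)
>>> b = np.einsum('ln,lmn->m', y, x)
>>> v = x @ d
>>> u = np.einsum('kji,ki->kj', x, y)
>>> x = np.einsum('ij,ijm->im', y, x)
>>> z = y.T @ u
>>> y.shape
(5, 7)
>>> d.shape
(7, 7)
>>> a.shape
(11, 11)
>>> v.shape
(5, 7, 7)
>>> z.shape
(7, 7)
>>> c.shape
()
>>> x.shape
(5, 7)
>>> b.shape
(7,)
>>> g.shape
(31, 5)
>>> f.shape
(11,)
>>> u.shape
(5, 7)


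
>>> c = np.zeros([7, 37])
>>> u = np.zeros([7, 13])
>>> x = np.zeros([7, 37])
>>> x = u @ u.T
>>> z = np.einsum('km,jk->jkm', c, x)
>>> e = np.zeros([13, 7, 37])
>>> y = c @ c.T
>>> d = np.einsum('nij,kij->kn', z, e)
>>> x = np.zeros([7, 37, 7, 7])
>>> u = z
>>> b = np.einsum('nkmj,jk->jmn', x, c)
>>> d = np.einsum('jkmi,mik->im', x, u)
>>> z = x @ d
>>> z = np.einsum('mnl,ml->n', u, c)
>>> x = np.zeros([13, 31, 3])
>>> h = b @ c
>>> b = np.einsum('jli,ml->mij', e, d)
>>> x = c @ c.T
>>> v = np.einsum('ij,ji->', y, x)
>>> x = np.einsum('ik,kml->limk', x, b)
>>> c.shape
(7, 37)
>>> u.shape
(7, 7, 37)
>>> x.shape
(13, 7, 37, 7)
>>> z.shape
(7,)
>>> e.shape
(13, 7, 37)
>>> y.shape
(7, 7)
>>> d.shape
(7, 7)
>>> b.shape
(7, 37, 13)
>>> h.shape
(7, 7, 37)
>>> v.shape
()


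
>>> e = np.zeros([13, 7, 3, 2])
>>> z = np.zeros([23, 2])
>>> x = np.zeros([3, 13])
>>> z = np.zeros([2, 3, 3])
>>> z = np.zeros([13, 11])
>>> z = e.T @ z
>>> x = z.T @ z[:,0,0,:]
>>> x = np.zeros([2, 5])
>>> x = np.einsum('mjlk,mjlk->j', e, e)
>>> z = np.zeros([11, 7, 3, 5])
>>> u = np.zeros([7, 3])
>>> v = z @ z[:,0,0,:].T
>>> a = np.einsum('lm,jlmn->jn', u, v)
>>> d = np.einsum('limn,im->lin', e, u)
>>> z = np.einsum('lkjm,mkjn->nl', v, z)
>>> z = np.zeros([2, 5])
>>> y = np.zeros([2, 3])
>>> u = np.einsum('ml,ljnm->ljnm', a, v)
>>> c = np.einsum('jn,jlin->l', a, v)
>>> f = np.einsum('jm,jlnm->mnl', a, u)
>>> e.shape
(13, 7, 3, 2)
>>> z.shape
(2, 5)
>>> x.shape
(7,)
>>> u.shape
(11, 7, 3, 11)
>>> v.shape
(11, 7, 3, 11)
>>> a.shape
(11, 11)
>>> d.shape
(13, 7, 2)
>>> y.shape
(2, 3)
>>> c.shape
(7,)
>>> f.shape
(11, 3, 7)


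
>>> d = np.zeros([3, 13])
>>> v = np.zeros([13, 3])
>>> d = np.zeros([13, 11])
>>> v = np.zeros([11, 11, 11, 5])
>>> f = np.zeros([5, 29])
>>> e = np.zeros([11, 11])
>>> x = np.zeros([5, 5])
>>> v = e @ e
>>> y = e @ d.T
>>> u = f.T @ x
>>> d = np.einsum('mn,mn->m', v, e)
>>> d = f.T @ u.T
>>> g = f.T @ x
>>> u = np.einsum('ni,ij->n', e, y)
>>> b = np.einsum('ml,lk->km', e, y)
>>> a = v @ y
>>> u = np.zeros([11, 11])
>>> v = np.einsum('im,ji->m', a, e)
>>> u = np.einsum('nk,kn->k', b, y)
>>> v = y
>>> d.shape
(29, 29)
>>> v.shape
(11, 13)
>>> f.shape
(5, 29)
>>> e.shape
(11, 11)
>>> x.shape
(5, 5)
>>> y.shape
(11, 13)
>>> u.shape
(11,)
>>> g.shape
(29, 5)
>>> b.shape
(13, 11)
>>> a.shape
(11, 13)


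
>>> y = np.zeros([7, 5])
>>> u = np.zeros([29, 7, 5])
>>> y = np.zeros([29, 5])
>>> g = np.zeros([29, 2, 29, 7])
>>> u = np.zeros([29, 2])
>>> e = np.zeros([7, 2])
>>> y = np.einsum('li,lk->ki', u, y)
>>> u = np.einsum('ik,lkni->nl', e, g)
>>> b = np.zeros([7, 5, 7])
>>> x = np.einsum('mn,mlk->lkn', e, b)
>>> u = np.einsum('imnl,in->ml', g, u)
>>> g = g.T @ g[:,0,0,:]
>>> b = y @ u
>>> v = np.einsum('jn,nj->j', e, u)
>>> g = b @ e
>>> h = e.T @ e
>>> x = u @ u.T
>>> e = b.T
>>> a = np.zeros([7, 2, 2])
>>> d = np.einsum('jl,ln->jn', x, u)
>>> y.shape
(5, 2)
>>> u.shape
(2, 7)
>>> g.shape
(5, 2)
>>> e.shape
(7, 5)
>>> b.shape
(5, 7)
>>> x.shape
(2, 2)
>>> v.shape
(7,)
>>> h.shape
(2, 2)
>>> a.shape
(7, 2, 2)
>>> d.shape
(2, 7)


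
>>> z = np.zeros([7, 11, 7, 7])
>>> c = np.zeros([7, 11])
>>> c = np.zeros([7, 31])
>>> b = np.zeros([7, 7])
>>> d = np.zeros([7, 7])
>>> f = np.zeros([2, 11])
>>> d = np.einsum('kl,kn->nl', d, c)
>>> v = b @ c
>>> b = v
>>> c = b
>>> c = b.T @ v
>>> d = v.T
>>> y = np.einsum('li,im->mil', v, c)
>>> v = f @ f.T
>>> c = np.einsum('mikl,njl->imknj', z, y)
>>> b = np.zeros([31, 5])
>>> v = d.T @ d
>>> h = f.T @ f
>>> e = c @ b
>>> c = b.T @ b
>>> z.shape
(7, 11, 7, 7)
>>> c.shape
(5, 5)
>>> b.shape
(31, 5)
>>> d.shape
(31, 7)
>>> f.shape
(2, 11)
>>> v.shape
(7, 7)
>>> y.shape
(31, 31, 7)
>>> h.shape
(11, 11)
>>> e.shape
(11, 7, 7, 31, 5)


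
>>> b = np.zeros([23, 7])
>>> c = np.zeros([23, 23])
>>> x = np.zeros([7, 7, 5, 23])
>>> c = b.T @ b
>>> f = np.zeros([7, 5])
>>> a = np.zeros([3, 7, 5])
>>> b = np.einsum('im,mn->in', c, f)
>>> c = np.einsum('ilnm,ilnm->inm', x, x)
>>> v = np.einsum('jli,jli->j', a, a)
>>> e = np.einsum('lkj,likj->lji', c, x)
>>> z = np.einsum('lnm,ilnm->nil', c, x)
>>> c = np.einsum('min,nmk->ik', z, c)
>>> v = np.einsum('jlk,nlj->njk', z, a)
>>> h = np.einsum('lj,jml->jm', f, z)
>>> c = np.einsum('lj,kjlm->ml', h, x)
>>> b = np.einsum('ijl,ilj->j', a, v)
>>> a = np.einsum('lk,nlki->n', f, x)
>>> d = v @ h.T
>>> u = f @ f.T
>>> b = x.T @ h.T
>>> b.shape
(23, 5, 7, 5)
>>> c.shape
(23, 5)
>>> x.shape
(7, 7, 5, 23)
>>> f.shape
(7, 5)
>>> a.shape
(7,)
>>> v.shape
(3, 5, 7)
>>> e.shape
(7, 23, 7)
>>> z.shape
(5, 7, 7)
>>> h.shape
(5, 7)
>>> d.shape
(3, 5, 5)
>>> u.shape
(7, 7)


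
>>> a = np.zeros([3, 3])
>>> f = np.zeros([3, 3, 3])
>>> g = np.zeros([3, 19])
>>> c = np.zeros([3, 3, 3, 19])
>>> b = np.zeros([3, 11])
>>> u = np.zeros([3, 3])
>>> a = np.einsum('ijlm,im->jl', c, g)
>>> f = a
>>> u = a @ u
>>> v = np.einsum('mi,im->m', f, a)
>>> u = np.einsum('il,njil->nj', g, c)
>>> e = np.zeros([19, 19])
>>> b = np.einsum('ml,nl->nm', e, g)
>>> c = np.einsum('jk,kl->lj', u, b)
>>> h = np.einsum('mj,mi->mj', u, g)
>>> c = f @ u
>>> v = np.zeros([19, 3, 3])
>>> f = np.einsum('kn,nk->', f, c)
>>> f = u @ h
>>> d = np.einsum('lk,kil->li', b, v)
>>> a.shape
(3, 3)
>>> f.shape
(3, 3)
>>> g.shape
(3, 19)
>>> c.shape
(3, 3)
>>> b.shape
(3, 19)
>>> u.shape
(3, 3)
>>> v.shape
(19, 3, 3)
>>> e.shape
(19, 19)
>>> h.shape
(3, 3)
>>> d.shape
(3, 3)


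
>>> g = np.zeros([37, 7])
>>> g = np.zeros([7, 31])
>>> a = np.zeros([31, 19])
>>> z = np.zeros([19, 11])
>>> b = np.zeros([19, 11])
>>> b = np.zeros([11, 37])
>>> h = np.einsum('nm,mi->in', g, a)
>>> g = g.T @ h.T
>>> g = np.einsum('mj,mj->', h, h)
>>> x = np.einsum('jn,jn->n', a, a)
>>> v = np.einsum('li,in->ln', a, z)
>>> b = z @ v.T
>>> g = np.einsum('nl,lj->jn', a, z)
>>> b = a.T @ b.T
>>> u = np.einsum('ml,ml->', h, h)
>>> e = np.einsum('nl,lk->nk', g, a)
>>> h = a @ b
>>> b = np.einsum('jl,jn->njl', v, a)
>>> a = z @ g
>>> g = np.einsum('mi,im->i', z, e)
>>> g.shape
(11,)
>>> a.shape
(19, 31)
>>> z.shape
(19, 11)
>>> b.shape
(19, 31, 11)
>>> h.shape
(31, 19)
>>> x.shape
(19,)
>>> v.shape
(31, 11)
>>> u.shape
()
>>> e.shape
(11, 19)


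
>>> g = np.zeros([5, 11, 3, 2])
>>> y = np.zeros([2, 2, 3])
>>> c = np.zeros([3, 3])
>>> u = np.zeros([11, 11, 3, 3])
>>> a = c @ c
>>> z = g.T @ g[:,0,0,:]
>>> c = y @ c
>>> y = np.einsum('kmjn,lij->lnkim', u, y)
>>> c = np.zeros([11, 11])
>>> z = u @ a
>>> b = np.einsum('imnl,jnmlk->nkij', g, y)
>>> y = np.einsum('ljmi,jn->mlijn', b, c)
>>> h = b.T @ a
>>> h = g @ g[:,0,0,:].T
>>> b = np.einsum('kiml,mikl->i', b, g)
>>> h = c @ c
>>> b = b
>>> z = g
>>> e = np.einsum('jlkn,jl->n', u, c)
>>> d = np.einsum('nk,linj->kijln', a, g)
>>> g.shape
(5, 11, 3, 2)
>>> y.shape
(5, 3, 2, 11, 11)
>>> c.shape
(11, 11)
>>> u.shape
(11, 11, 3, 3)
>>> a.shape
(3, 3)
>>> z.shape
(5, 11, 3, 2)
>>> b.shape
(11,)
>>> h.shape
(11, 11)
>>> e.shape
(3,)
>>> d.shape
(3, 11, 2, 5, 3)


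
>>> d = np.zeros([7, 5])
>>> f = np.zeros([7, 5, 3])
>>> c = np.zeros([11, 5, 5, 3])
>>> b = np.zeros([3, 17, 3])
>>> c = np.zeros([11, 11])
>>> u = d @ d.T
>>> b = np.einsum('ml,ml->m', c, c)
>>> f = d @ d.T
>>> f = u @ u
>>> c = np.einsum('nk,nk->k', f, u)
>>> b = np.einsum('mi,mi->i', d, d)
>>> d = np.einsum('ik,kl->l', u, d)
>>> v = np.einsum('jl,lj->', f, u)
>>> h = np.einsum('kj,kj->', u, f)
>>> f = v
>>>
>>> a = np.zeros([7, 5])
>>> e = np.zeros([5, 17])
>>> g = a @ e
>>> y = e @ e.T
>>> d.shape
(5,)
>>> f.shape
()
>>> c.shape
(7,)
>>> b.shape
(5,)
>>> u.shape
(7, 7)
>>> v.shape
()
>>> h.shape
()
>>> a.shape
(7, 5)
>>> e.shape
(5, 17)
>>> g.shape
(7, 17)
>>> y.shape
(5, 5)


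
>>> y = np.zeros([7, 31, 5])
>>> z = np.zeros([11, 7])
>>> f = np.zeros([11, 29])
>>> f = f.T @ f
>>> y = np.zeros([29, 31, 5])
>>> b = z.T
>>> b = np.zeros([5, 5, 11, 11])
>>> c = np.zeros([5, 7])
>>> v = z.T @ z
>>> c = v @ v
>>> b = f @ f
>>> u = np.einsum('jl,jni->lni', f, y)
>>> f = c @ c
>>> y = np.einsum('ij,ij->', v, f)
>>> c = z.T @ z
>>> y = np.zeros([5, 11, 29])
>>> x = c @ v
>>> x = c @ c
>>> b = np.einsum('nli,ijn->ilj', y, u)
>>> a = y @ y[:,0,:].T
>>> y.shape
(5, 11, 29)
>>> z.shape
(11, 7)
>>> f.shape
(7, 7)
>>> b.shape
(29, 11, 31)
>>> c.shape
(7, 7)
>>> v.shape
(7, 7)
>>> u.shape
(29, 31, 5)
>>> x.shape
(7, 7)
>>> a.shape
(5, 11, 5)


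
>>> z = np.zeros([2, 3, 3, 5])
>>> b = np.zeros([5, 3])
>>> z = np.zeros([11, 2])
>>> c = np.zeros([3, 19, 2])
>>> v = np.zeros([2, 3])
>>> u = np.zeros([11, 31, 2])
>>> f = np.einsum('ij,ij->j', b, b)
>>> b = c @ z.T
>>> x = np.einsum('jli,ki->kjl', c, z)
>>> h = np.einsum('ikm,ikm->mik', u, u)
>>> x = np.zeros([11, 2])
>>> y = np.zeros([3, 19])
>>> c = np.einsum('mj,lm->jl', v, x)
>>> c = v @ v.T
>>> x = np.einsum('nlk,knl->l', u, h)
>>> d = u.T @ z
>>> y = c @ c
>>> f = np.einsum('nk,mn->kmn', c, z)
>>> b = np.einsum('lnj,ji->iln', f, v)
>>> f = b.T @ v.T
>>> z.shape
(11, 2)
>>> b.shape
(3, 2, 11)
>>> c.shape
(2, 2)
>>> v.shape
(2, 3)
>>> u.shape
(11, 31, 2)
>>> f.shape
(11, 2, 2)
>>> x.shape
(31,)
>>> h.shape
(2, 11, 31)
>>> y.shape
(2, 2)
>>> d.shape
(2, 31, 2)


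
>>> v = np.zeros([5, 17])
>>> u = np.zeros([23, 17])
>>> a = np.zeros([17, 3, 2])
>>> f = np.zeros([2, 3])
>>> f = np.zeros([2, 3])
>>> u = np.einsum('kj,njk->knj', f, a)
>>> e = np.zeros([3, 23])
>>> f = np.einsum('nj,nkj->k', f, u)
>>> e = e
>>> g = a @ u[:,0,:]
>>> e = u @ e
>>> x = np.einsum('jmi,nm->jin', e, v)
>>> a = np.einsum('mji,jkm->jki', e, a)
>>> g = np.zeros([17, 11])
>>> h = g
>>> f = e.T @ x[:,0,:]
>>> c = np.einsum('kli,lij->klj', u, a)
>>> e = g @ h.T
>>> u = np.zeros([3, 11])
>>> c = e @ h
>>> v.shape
(5, 17)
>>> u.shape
(3, 11)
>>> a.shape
(17, 3, 23)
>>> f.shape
(23, 17, 5)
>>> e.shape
(17, 17)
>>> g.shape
(17, 11)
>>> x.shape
(2, 23, 5)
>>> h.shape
(17, 11)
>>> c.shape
(17, 11)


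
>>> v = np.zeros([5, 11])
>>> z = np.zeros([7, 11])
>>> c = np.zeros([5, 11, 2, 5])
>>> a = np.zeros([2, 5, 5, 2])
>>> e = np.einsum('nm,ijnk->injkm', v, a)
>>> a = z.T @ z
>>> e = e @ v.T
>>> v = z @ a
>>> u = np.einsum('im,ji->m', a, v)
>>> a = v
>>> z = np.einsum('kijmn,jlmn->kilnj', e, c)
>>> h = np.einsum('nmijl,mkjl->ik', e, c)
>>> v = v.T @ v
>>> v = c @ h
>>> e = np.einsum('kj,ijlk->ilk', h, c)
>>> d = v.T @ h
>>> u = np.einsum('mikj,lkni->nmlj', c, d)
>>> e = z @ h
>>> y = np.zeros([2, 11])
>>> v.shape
(5, 11, 2, 11)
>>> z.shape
(2, 5, 11, 5, 5)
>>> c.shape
(5, 11, 2, 5)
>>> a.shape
(7, 11)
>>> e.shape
(2, 5, 11, 5, 11)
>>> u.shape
(11, 5, 11, 5)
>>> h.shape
(5, 11)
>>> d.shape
(11, 2, 11, 11)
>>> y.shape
(2, 11)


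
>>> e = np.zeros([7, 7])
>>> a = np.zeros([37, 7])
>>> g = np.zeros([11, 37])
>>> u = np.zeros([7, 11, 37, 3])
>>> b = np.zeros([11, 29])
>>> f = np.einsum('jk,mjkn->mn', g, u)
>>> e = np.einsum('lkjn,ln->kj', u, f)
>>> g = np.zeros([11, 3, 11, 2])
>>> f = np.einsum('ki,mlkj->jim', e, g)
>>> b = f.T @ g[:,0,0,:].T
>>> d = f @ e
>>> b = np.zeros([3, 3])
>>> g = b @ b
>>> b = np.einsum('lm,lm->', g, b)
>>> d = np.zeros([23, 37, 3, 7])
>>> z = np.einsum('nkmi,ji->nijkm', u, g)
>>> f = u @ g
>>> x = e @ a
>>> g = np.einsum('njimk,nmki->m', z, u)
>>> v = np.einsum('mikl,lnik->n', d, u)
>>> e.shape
(11, 37)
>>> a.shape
(37, 7)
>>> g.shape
(11,)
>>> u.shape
(7, 11, 37, 3)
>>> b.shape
()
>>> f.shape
(7, 11, 37, 3)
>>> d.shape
(23, 37, 3, 7)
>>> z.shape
(7, 3, 3, 11, 37)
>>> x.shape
(11, 7)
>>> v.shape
(11,)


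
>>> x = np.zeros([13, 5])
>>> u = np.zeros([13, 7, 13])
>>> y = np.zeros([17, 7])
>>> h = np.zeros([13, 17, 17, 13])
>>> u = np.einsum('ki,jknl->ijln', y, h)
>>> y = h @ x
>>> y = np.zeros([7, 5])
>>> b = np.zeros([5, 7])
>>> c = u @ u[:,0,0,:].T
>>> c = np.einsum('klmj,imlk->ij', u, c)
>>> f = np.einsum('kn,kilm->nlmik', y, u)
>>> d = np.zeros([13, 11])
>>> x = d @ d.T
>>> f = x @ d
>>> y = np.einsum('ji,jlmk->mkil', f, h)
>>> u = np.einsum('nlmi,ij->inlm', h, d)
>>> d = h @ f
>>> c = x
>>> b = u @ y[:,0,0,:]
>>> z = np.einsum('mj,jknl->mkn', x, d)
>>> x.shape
(13, 13)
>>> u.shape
(13, 13, 17, 17)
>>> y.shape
(17, 13, 11, 17)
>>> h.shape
(13, 17, 17, 13)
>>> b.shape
(13, 13, 17, 17)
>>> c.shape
(13, 13)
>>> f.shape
(13, 11)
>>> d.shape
(13, 17, 17, 11)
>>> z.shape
(13, 17, 17)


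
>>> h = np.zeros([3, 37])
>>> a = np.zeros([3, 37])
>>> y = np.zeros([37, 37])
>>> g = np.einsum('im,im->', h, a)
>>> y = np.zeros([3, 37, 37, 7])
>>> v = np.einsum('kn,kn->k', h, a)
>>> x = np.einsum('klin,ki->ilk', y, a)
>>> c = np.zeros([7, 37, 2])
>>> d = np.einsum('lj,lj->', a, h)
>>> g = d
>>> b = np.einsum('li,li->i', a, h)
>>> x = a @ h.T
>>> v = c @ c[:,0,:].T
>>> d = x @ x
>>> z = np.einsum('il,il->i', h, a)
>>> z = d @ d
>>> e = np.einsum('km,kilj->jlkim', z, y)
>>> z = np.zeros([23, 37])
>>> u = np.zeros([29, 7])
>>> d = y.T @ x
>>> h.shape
(3, 37)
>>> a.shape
(3, 37)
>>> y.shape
(3, 37, 37, 7)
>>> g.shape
()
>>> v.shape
(7, 37, 7)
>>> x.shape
(3, 3)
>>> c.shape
(7, 37, 2)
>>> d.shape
(7, 37, 37, 3)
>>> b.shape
(37,)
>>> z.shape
(23, 37)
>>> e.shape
(7, 37, 3, 37, 3)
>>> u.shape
(29, 7)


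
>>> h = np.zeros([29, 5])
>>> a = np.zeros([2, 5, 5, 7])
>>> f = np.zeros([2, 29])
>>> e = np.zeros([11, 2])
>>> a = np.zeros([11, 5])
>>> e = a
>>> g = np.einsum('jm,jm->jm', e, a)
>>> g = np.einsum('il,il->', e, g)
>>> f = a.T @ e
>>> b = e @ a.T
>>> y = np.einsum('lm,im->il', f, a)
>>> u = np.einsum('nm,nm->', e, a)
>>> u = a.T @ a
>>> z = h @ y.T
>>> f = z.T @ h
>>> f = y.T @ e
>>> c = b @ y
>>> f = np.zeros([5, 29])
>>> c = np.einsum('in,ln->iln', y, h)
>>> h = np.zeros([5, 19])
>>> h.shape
(5, 19)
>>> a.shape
(11, 5)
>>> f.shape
(5, 29)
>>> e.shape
(11, 5)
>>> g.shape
()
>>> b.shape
(11, 11)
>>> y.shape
(11, 5)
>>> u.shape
(5, 5)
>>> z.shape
(29, 11)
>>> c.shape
(11, 29, 5)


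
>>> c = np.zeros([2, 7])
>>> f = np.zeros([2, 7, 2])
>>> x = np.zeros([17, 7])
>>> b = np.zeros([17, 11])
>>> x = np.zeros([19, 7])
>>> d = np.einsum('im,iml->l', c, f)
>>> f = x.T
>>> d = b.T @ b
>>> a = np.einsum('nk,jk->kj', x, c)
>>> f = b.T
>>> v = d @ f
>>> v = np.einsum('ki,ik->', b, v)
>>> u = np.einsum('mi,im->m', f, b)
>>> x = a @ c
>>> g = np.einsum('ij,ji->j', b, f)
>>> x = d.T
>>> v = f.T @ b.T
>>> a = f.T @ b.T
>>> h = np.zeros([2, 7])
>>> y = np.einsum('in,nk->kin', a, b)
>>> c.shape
(2, 7)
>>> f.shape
(11, 17)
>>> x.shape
(11, 11)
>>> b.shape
(17, 11)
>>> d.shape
(11, 11)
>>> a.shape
(17, 17)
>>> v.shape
(17, 17)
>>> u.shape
(11,)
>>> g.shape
(11,)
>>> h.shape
(2, 7)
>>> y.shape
(11, 17, 17)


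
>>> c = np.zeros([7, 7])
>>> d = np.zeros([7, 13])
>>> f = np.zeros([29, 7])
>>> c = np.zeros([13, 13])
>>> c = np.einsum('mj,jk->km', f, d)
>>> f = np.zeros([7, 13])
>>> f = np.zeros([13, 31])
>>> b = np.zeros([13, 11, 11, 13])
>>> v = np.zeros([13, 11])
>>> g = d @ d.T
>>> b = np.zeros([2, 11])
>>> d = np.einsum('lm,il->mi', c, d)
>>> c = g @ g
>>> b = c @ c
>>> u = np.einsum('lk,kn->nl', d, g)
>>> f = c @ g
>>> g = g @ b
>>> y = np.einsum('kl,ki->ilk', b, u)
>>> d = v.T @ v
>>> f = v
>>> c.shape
(7, 7)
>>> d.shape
(11, 11)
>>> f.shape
(13, 11)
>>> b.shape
(7, 7)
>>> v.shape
(13, 11)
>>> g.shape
(7, 7)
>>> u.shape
(7, 29)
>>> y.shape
(29, 7, 7)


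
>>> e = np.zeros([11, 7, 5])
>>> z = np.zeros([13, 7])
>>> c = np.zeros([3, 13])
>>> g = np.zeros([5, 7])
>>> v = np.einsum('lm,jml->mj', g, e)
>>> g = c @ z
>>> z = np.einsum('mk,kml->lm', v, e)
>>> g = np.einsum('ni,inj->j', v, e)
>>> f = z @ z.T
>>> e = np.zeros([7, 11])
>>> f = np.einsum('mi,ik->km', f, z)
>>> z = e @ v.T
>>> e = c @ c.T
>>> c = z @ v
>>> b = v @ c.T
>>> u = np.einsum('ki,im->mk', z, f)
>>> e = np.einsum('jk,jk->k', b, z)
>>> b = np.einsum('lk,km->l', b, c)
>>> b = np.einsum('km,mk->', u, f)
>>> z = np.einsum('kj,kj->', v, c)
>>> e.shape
(7,)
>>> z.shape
()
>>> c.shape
(7, 11)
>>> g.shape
(5,)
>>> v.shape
(7, 11)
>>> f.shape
(7, 5)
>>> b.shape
()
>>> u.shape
(5, 7)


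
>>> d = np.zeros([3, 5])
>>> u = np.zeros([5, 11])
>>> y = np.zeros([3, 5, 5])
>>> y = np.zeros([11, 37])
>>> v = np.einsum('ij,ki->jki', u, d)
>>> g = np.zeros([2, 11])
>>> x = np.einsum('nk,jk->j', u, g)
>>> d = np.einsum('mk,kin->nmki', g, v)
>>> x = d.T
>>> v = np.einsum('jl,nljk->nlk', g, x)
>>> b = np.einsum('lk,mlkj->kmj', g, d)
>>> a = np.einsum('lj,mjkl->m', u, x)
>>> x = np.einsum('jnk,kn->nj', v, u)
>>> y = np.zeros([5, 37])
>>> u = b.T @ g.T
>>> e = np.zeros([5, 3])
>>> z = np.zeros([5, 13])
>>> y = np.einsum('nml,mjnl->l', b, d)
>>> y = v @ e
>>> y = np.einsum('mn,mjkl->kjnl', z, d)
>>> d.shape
(5, 2, 11, 3)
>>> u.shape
(3, 5, 2)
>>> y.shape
(11, 2, 13, 3)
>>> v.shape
(3, 11, 5)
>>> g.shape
(2, 11)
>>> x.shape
(11, 3)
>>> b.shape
(11, 5, 3)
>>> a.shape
(3,)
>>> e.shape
(5, 3)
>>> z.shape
(5, 13)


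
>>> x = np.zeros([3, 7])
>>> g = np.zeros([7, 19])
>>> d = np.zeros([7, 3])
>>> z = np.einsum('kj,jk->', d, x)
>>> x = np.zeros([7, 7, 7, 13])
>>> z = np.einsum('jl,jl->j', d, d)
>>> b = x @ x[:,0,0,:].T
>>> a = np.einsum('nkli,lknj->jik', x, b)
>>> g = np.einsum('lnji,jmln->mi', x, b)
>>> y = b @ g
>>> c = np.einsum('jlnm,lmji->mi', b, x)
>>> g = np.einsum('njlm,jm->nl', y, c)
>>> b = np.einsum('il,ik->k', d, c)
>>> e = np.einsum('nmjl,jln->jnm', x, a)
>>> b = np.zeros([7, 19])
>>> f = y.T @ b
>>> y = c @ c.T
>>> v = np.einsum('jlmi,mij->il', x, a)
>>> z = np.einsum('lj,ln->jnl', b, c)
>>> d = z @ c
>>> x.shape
(7, 7, 7, 13)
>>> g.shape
(7, 7)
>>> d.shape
(19, 13, 13)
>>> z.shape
(19, 13, 7)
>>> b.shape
(7, 19)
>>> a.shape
(7, 13, 7)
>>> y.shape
(7, 7)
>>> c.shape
(7, 13)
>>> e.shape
(7, 7, 7)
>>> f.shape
(13, 7, 7, 19)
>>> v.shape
(13, 7)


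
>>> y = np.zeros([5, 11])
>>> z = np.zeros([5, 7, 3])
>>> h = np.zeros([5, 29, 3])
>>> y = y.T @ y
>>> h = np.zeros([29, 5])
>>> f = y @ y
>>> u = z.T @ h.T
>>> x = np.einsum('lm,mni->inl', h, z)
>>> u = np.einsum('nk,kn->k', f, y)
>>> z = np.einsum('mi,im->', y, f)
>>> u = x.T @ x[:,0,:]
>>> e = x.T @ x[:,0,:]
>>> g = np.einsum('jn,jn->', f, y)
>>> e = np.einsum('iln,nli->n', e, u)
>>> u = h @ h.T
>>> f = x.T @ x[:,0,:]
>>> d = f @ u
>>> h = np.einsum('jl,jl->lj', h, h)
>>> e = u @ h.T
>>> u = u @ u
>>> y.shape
(11, 11)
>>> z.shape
()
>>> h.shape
(5, 29)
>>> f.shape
(29, 7, 29)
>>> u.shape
(29, 29)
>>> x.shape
(3, 7, 29)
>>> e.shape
(29, 5)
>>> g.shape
()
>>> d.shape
(29, 7, 29)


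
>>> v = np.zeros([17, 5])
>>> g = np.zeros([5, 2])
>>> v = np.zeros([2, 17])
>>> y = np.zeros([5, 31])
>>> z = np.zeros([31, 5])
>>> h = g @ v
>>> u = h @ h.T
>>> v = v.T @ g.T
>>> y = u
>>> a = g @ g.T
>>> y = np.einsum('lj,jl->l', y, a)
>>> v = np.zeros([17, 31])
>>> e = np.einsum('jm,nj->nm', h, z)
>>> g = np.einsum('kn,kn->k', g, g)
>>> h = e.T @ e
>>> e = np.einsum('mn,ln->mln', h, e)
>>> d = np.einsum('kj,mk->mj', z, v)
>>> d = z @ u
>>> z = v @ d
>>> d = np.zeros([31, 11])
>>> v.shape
(17, 31)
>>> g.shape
(5,)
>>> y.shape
(5,)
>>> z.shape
(17, 5)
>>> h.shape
(17, 17)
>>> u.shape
(5, 5)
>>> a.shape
(5, 5)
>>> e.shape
(17, 31, 17)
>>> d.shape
(31, 11)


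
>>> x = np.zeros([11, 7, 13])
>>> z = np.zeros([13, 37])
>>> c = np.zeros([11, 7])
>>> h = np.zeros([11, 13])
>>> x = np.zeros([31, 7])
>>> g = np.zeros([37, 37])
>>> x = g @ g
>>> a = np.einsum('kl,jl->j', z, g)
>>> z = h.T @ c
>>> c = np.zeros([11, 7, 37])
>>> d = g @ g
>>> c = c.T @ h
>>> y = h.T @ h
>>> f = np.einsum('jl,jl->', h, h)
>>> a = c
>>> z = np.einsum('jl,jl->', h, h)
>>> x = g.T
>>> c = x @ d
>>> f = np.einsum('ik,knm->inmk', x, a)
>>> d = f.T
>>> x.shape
(37, 37)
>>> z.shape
()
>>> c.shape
(37, 37)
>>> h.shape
(11, 13)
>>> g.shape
(37, 37)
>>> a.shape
(37, 7, 13)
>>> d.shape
(37, 13, 7, 37)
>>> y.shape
(13, 13)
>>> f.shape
(37, 7, 13, 37)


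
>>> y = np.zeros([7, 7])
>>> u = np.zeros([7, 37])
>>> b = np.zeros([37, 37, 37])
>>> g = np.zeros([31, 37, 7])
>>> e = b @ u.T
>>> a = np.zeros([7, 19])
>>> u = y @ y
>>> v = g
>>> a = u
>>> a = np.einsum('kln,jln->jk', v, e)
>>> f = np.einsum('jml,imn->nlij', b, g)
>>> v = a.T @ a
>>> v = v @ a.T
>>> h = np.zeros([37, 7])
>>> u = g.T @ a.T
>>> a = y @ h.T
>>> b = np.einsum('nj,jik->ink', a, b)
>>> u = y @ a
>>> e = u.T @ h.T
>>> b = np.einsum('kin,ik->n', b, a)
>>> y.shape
(7, 7)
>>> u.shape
(7, 37)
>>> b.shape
(37,)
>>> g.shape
(31, 37, 7)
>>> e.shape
(37, 37)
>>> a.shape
(7, 37)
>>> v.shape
(31, 37)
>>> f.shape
(7, 37, 31, 37)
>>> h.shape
(37, 7)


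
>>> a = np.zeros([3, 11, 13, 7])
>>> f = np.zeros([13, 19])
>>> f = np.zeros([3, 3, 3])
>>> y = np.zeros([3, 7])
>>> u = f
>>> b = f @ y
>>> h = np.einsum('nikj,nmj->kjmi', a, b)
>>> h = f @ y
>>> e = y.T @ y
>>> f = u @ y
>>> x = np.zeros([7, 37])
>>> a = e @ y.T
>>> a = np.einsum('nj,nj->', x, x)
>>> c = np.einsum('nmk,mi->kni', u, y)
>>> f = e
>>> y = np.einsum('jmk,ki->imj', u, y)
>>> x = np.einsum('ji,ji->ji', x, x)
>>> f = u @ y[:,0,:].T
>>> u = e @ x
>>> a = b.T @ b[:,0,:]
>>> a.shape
(7, 3, 7)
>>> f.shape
(3, 3, 7)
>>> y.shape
(7, 3, 3)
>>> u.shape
(7, 37)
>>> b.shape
(3, 3, 7)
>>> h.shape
(3, 3, 7)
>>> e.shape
(7, 7)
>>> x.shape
(7, 37)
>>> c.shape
(3, 3, 7)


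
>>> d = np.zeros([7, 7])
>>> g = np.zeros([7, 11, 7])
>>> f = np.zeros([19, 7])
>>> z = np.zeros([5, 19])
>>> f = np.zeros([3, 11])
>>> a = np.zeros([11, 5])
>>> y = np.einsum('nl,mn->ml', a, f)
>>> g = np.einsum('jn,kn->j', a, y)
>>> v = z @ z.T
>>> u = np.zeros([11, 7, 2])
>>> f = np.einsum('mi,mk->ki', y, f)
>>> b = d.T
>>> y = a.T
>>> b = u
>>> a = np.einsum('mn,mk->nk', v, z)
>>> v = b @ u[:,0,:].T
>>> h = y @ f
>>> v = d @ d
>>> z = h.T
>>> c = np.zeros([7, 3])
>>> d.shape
(7, 7)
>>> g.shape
(11,)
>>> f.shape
(11, 5)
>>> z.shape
(5, 5)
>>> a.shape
(5, 19)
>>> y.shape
(5, 11)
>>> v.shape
(7, 7)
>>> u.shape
(11, 7, 2)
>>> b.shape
(11, 7, 2)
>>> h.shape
(5, 5)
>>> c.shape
(7, 3)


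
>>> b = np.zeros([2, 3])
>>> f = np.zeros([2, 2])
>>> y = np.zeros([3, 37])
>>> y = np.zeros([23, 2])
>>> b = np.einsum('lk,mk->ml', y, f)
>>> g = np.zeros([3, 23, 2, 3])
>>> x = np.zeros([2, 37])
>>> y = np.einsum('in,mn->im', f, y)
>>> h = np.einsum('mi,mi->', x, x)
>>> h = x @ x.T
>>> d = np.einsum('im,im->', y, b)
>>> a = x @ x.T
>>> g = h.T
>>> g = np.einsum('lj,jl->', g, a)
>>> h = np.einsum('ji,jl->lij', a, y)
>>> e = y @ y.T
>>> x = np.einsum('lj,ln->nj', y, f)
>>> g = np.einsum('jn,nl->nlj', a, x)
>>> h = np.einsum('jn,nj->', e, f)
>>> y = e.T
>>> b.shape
(2, 23)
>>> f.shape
(2, 2)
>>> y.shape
(2, 2)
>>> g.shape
(2, 23, 2)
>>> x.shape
(2, 23)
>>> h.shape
()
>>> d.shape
()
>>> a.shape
(2, 2)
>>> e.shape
(2, 2)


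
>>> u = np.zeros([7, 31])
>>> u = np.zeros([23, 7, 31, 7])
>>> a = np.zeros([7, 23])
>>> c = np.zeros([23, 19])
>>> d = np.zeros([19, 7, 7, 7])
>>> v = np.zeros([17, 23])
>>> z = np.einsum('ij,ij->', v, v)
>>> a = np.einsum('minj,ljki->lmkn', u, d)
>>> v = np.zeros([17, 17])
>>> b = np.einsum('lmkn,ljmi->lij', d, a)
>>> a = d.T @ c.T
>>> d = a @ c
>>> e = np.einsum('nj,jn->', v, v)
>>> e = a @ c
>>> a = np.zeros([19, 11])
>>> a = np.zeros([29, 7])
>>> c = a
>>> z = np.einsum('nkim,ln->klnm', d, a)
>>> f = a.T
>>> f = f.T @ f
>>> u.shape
(23, 7, 31, 7)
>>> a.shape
(29, 7)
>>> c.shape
(29, 7)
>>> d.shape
(7, 7, 7, 19)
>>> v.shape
(17, 17)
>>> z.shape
(7, 29, 7, 19)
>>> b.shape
(19, 31, 23)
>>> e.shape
(7, 7, 7, 19)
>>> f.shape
(29, 29)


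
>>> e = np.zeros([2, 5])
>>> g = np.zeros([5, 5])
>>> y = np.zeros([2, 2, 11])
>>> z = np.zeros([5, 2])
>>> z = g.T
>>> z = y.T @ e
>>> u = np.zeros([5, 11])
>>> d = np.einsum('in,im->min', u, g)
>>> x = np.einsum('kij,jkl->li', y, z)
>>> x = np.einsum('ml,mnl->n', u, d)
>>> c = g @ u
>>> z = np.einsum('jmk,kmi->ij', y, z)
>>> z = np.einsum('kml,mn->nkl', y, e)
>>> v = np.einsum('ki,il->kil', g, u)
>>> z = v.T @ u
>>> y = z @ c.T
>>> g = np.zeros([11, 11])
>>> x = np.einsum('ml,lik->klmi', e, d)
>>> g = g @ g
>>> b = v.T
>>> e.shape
(2, 5)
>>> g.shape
(11, 11)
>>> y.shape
(11, 5, 5)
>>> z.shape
(11, 5, 11)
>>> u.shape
(5, 11)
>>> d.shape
(5, 5, 11)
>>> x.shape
(11, 5, 2, 5)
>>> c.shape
(5, 11)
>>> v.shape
(5, 5, 11)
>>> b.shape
(11, 5, 5)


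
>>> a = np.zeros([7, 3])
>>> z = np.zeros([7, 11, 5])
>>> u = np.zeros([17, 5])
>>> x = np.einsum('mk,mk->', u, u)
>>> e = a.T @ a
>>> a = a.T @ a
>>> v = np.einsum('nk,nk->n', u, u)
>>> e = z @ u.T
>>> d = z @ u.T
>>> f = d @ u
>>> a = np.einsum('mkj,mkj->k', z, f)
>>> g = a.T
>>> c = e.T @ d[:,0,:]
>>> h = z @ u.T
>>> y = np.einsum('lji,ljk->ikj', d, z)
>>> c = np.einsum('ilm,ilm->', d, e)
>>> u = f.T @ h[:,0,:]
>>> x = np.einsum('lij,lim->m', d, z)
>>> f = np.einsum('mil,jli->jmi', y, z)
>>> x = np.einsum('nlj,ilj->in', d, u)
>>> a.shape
(11,)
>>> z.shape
(7, 11, 5)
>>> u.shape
(5, 11, 17)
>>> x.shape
(5, 7)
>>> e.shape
(7, 11, 17)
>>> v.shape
(17,)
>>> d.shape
(7, 11, 17)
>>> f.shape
(7, 17, 5)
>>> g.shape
(11,)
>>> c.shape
()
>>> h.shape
(7, 11, 17)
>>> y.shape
(17, 5, 11)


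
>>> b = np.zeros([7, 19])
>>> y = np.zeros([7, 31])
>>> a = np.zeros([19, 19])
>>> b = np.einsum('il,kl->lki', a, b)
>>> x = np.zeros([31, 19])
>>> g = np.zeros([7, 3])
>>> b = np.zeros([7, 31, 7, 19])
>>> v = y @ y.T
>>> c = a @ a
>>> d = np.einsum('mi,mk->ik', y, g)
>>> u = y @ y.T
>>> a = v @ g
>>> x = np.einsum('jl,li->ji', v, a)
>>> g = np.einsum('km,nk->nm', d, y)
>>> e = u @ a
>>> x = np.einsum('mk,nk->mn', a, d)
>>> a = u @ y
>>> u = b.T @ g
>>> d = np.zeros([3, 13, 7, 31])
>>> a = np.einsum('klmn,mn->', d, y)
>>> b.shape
(7, 31, 7, 19)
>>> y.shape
(7, 31)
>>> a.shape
()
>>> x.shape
(7, 31)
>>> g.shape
(7, 3)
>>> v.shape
(7, 7)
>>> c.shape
(19, 19)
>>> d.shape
(3, 13, 7, 31)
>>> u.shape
(19, 7, 31, 3)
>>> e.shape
(7, 3)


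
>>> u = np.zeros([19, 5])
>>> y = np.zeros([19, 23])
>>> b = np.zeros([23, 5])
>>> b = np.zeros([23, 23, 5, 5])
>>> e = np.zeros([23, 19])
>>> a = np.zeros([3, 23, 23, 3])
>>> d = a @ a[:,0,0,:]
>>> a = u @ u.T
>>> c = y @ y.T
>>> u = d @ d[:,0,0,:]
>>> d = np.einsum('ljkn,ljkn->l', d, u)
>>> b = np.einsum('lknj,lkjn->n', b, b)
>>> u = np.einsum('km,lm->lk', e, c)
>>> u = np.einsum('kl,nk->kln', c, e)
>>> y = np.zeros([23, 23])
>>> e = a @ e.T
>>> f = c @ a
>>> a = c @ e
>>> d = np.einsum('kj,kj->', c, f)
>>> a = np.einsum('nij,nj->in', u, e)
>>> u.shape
(19, 19, 23)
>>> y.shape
(23, 23)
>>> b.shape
(5,)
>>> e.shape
(19, 23)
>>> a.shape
(19, 19)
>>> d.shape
()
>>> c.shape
(19, 19)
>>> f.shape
(19, 19)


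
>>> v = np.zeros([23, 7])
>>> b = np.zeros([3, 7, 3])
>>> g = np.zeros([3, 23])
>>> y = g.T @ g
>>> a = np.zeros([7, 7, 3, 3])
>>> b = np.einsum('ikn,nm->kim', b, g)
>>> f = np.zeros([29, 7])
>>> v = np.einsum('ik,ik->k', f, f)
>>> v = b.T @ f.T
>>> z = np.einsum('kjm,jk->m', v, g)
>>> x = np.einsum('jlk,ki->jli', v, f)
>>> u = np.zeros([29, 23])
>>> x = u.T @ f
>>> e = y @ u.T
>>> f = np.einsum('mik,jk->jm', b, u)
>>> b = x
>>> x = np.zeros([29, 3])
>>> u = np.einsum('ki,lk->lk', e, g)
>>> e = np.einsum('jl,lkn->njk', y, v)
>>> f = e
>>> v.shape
(23, 3, 29)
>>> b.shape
(23, 7)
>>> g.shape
(3, 23)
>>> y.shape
(23, 23)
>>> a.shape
(7, 7, 3, 3)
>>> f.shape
(29, 23, 3)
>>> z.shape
(29,)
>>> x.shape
(29, 3)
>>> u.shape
(3, 23)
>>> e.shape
(29, 23, 3)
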